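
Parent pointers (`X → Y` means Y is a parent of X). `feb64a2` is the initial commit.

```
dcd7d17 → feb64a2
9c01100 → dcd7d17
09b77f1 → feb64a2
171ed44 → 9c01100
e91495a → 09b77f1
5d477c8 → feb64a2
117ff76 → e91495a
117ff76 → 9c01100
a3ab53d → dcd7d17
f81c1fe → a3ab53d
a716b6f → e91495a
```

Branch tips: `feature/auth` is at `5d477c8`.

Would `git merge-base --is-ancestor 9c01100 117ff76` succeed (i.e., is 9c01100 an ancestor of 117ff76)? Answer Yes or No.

Yes

Ancestors of 117ff76 (commits reachable by following parents): {09b77f1, 117ff76, 9c01100, dcd7d17, e91495a, feb64a2}.
9c01100 is in that set, so it is an ancestor of 117ff76.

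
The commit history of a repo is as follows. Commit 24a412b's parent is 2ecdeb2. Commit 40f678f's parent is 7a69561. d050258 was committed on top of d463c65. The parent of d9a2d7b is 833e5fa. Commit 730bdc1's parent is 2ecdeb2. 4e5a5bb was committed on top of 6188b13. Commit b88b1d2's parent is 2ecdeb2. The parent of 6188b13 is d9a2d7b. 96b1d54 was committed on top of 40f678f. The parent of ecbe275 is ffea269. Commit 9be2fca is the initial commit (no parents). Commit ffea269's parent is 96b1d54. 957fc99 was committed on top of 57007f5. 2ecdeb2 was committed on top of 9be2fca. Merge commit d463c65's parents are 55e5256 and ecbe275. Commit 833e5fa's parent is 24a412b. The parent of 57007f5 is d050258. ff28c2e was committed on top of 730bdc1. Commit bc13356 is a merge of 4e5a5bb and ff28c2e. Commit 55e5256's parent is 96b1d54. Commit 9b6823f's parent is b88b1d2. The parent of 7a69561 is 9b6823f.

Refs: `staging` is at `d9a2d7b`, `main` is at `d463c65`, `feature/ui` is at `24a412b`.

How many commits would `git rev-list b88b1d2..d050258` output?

9

Reachable from d050258: {2ecdeb2, 40f678f, 55e5256, 7a69561, 96b1d54, 9b6823f, 9be2fca, b88b1d2, d050258, d463c65, ecbe275, ffea269}.
Reachable from b88b1d2: {2ecdeb2, 9be2fca, b88b1d2}.
In d050258's history but not b88b1d2's: {40f678f, 55e5256, 7a69561, 96b1d54, 9b6823f, d050258, d463c65, ecbe275, ffea269} — 9 commits.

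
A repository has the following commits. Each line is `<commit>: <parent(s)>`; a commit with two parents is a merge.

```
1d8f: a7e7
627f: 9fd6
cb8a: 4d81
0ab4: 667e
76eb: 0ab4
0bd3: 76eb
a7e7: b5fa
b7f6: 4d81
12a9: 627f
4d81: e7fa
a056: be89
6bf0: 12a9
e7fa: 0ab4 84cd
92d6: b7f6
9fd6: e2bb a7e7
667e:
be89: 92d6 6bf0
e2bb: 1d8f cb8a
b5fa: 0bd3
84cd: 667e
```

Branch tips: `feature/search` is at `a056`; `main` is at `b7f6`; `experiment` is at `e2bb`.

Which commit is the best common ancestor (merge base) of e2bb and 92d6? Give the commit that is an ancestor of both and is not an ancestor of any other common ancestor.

Ancestors of e2bb: {0ab4, 0bd3, 1d8f, 4d81, 667e, 76eb, 84cd, a7e7, b5fa, cb8a, e2bb, e7fa}.
Ancestors of 92d6: {0ab4, 4d81, 667e, 84cd, 92d6, b7f6, e7fa}.
Common ancestors: {0ab4, 4d81, 667e, 84cd, e7fa}.
Among these, 4d81 is not an ancestor of any other common ancestor — it is the merge base.

4d81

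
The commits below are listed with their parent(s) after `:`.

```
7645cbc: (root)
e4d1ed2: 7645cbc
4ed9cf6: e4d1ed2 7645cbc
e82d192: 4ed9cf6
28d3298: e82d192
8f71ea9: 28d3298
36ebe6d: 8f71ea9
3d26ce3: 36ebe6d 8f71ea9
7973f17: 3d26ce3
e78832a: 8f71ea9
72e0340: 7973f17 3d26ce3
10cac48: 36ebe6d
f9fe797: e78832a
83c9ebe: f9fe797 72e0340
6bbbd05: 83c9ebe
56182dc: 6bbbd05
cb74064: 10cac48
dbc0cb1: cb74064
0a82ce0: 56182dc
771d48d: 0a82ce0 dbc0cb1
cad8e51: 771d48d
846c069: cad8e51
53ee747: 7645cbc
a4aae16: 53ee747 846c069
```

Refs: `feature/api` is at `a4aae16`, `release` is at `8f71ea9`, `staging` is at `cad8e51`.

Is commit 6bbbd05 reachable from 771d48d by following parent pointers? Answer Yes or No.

Yes

Ancestors of 771d48d (commits reachable by following parents): {0a82ce0, 10cac48, 28d3298, 36ebe6d, 3d26ce3, 4ed9cf6, 56182dc, 6bbbd05, 72e0340, 7645cbc, 771d48d, 7973f17, 83c9ebe, 8f71ea9, cb74064, dbc0cb1, e4d1ed2, e78832a, e82d192, f9fe797}.
6bbbd05 is in that set, so it is an ancestor of 771d48d.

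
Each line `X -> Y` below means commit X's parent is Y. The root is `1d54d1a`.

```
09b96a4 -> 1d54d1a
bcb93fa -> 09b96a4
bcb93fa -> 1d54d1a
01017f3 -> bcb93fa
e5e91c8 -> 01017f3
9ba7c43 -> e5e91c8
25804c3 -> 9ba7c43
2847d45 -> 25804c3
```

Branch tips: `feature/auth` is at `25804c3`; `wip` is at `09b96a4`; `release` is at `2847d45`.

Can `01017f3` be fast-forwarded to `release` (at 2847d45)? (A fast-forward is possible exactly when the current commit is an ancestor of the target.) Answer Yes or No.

Yes

A fast-forward from 01017f3 to 2847d45 is possible iff 01017f3 is an ancestor of 2847d45.
Ancestors of 2847d45: {01017f3, 09b96a4, 1d54d1a, 25804c3, 2847d45, 9ba7c43, bcb93fa, e5e91c8}.
01017f3 is among them, so fast-forward is possible.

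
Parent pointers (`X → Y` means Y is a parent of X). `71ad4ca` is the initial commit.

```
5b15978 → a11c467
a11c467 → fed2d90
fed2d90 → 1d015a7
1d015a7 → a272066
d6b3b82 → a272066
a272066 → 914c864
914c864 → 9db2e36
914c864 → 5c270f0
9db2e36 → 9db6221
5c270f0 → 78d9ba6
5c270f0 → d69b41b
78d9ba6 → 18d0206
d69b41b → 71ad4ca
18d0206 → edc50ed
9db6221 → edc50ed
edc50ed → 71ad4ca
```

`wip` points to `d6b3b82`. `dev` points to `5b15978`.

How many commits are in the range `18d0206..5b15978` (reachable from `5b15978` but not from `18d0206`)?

Reachable from 5b15978: {18d0206, 1d015a7, 5b15978, 5c270f0, 71ad4ca, 78d9ba6, 914c864, 9db2e36, 9db6221, a11c467, a272066, d69b41b, edc50ed, fed2d90}.
Reachable from 18d0206: {18d0206, 71ad4ca, edc50ed}.
In 5b15978's history but not 18d0206's: {1d015a7, 5b15978, 5c270f0, 78d9ba6, 914c864, 9db2e36, 9db6221, a11c467, a272066, d69b41b, fed2d90} — 11 commits.

11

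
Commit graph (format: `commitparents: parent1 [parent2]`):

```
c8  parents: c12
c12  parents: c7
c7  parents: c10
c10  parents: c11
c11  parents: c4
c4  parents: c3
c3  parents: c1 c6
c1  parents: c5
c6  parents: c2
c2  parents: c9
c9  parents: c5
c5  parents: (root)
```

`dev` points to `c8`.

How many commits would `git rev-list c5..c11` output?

7

Reachable from c11: {c1, c11, c2, c3, c4, c5, c6, c9}.
Reachable from c5: {c5}.
In c11's history but not c5's: {c1, c11, c2, c3, c4, c6, c9} — 7 commits.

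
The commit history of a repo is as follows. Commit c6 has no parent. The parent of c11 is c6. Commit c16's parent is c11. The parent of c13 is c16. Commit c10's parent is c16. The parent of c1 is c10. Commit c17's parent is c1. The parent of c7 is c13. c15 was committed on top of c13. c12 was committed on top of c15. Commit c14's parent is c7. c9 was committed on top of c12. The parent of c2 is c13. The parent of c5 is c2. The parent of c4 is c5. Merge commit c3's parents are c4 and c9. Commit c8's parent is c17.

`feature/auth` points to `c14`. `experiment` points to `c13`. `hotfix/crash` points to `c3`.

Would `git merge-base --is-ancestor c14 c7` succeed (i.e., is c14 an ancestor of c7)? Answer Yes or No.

Ancestors of c7: {c11, c13, c16, c6, c7}.
c14 is not in that set, so it is not an ancestor of c7.

No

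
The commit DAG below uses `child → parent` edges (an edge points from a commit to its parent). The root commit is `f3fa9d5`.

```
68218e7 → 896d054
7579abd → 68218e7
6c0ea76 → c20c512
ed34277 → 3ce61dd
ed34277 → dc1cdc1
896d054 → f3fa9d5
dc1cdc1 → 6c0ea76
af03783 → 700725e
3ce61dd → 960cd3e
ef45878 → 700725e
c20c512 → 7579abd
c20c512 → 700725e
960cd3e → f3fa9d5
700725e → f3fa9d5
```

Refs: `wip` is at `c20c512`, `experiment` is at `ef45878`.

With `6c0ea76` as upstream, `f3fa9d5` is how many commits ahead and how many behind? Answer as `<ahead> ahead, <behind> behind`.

Reachable from f3fa9d5: {f3fa9d5}.
Reachable from 6c0ea76: {68218e7, 6c0ea76, 700725e, 7579abd, 896d054, c20c512, f3fa9d5}.
Only in f3fa9d5's history (ahead): {} — 0.
Only in 6c0ea76's history (behind): {68218e7, 6c0ea76, 700725e, 7579abd, 896d054, c20c512} — 6.

0 ahead, 6 behind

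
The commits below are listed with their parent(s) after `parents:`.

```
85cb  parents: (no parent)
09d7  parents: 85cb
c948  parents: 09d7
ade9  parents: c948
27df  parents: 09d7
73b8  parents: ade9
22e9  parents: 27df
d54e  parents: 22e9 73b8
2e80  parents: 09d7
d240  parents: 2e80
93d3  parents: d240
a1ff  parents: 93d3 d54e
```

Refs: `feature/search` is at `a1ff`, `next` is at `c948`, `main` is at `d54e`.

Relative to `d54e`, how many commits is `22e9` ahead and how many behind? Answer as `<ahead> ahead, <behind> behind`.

Reachable from 22e9: {09d7, 22e9, 27df, 85cb}.
Reachable from d54e: {09d7, 22e9, 27df, 73b8, 85cb, ade9, c948, d54e}.
Only in 22e9's history (ahead): {} — 0.
Only in d54e's history (behind): {73b8, ade9, c948, d54e} — 4.

0 ahead, 4 behind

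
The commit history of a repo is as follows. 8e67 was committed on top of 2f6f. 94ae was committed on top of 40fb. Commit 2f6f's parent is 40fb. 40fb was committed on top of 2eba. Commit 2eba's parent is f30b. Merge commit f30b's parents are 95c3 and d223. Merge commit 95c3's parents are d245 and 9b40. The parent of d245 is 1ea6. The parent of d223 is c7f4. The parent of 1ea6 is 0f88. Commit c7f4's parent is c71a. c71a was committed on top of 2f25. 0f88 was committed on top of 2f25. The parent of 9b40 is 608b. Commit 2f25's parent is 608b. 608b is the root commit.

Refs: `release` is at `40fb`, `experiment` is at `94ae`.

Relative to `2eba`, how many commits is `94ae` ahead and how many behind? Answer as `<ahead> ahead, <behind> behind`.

2 ahead, 0 behind

Reachable from 94ae: {0f88, 1ea6, 2eba, 2f25, 40fb, 608b, 94ae, 95c3, 9b40, c71a, c7f4, d223, d245, f30b}.
Reachable from 2eba: {0f88, 1ea6, 2eba, 2f25, 608b, 95c3, 9b40, c71a, c7f4, d223, d245, f30b}.
Only in 94ae's history (ahead): {40fb, 94ae} — 2.
Only in 2eba's history (behind): {} — 0.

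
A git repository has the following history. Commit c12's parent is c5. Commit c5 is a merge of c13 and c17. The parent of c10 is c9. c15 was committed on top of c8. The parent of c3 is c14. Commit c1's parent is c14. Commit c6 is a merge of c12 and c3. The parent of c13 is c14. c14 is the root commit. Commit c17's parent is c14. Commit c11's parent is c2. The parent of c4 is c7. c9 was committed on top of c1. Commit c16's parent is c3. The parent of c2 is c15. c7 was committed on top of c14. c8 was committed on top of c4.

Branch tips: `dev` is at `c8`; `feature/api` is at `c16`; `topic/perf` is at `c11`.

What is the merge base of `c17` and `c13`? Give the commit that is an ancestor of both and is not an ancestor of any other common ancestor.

c14

Ancestors of c17: {c14, c17}.
Ancestors of c13: {c13, c14}.
Common ancestors: {c14}.
The only common ancestor is c14, so it is the merge base.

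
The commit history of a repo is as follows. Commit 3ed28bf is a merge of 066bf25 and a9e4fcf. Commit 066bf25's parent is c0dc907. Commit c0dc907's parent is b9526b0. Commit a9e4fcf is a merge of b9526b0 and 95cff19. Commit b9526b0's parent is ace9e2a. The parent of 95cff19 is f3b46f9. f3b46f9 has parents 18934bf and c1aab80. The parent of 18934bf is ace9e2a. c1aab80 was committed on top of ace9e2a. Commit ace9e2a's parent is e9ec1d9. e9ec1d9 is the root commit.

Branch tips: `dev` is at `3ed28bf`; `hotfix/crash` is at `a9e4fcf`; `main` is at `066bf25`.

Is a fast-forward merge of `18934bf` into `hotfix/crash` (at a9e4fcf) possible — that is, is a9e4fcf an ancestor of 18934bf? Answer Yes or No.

No

A fast-forward from a9e4fcf to 18934bf is possible iff a9e4fcf is an ancestor of 18934bf.
Ancestors of 18934bf: {18934bf, ace9e2a, e9ec1d9}.
a9e4fcf is not among them, so fast-forward is not possible.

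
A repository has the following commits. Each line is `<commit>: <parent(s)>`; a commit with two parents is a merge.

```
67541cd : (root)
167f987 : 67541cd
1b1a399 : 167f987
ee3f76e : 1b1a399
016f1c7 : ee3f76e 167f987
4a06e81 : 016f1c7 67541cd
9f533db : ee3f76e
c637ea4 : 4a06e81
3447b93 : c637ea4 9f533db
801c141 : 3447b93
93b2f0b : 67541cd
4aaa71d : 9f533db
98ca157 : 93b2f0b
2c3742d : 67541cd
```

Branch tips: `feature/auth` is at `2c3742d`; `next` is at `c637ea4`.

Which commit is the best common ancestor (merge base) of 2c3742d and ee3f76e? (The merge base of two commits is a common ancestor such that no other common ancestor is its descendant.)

67541cd

Ancestors of 2c3742d: {2c3742d, 67541cd}.
Ancestors of ee3f76e: {167f987, 1b1a399, 67541cd, ee3f76e}.
Common ancestors: {67541cd}.
The only common ancestor is 67541cd, so it is the merge base.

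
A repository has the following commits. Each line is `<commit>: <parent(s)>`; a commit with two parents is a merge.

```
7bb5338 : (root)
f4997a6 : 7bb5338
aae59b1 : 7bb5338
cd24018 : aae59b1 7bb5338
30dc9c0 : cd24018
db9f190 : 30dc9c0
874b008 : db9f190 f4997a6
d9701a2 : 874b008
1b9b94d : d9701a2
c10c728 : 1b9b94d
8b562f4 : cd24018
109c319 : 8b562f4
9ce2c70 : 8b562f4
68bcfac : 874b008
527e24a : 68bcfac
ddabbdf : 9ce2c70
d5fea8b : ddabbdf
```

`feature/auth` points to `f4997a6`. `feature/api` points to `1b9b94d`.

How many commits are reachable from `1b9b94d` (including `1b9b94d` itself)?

9

Walking parent pointers from 1b9b94d: reachable set = {1b9b94d, 30dc9c0, 7bb5338, 874b008, aae59b1, cd24018, d9701a2, db9f190, f4997a6}.
That is 9 commits.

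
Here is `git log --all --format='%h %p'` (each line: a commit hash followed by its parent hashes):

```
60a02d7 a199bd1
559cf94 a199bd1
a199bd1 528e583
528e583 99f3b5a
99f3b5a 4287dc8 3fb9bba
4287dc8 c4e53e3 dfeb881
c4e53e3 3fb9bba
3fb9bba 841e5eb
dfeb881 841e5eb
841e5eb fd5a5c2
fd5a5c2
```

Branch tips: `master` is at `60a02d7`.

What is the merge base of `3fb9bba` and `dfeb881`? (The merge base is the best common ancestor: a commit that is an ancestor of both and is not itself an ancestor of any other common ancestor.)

Ancestors of 3fb9bba: {3fb9bba, 841e5eb, fd5a5c2}.
Ancestors of dfeb881: {841e5eb, dfeb881, fd5a5c2}.
Common ancestors: {841e5eb, fd5a5c2}.
Among these, 841e5eb is not an ancestor of any other common ancestor — it is the merge base.

841e5eb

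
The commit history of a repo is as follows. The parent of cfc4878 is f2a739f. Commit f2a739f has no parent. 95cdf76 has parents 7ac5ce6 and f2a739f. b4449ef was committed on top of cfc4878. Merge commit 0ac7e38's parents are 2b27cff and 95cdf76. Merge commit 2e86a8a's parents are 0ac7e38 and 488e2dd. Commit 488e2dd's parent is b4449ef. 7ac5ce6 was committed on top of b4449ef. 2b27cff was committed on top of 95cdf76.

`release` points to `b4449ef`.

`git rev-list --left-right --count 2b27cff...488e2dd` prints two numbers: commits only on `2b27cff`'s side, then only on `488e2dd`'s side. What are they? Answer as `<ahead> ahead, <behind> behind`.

Reachable from 2b27cff: {2b27cff, 7ac5ce6, 95cdf76, b4449ef, cfc4878, f2a739f}.
Reachable from 488e2dd: {488e2dd, b4449ef, cfc4878, f2a739f}.
Only in 2b27cff's history (ahead): {2b27cff, 7ac5ce6, 95cdf76} — 3.
Only in 488e2dd's history (behind): {488e2dd} — 1.

3 ahead, 1 behind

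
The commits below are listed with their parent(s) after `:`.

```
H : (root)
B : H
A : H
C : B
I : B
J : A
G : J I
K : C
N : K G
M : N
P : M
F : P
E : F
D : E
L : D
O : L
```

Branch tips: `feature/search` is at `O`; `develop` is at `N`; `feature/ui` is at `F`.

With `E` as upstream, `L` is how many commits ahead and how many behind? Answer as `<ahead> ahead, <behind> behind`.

Reachable from L: {A, B, C, D, E, F, G, H, I, J, K, L, M, N, P}.
Reachable from E: {A, B, C, E, F, G, H, I, J, K, M, N, P}.
Only in L's history (ahead): {D, L} — 2.
Only in E's history (behind): {} — 0.

2 ahead, 0 behind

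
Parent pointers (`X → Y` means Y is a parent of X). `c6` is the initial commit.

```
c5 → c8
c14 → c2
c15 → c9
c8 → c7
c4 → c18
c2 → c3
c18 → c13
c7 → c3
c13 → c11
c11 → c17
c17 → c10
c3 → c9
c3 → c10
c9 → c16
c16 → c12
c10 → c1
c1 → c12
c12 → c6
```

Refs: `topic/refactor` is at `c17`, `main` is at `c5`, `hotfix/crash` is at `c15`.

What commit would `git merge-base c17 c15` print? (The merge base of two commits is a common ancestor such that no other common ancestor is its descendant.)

c12

Ancestors of c17: {c1, c10, c12, c17, c6}.
Ancestors of c15: {c12, c15, c16, c6, c9}.
Common ancestors: {c12, c6}.
Among these, c12 is not an ancestor of any other common ancestor — it is the merge base.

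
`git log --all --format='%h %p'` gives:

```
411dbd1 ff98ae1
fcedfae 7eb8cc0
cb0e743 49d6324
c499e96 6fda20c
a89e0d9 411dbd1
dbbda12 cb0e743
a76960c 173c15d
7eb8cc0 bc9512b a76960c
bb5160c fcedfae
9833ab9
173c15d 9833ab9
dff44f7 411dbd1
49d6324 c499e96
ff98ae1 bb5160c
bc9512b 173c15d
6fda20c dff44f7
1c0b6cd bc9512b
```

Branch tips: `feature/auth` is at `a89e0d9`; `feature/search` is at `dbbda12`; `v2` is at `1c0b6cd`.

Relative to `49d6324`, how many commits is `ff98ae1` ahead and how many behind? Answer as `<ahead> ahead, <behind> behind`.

0 ahead, 5 behind

Reachable from ff98ae1: {173c15d, 7eb8cc0, 9833ab9, a76960c, bb5160c, bc9512b, fcedfae, ff98ae1}.
Reachable from 49d6324: {173c15d, 411dbd1, 49d6324, 6fda20c, 7eb8cc0, 9833ab9, a76960c, bb5160c, bc9512b, c499e96, dff44f7, fcedfae, ff98ae1}.
Only in ff98ae1's history (ahead): {} — 0.
Only in 49d6324's history (behind): {411dbd1, 49d6324, 6fda20c, c499e96, dff44f7} — 5.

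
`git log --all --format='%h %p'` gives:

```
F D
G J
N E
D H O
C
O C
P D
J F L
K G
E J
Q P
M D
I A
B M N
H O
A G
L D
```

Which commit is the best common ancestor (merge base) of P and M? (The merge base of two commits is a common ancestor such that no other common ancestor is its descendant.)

D

Ancestors of P: {C, D, H, O, P}.
Ancestors of M: {C, D, H, M, O}.
Common ancestors: {C, D, H, O}.
Among these, D is not an ancestor of any other common ancestor — it is the merge base.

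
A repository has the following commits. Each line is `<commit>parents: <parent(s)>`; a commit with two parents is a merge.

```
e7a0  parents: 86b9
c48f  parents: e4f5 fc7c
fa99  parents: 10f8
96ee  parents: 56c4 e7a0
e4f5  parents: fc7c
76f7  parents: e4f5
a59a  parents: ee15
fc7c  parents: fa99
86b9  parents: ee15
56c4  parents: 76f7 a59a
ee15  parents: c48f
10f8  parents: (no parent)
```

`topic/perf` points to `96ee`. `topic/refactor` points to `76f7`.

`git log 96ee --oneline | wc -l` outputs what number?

Walking parent pointers from 96ee: reachable set = {10f8, 56c4, 76f7, 86b9, 96ee, a59a, c48f, e4f5, e7a0, ee15, fa99, fc7c}.
That is 12 commits.

12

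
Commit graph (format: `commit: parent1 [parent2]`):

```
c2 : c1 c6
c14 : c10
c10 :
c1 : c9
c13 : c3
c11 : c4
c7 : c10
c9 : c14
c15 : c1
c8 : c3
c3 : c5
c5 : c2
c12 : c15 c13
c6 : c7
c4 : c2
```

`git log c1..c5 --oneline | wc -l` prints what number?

Reachable from c5: {c1, c10, c14, c2, c5, c6, c7, c9}.
Reachable from c1: {c1, c10, c14, c9}.
In c5's history but not c1's: {c2, c5, c6, c7} — 4 commits.

4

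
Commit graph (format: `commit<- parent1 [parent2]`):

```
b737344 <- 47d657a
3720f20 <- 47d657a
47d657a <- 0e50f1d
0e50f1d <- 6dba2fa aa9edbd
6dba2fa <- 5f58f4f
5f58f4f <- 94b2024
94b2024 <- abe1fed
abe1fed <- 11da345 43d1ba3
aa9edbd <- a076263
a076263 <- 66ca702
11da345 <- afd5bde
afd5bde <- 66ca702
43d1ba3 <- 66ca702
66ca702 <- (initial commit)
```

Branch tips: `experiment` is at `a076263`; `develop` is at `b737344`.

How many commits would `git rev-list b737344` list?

13

Walking parent pointers from b737344: reachable set = {0e50f1d, 11da345, 43d1ba3, 47d657a, 5f58f4f, 66ca702, 6dba2fa, 94b2024, a076263, aa9edbd, abe1fed, afd5bde, b737344}.
That is 13 commits.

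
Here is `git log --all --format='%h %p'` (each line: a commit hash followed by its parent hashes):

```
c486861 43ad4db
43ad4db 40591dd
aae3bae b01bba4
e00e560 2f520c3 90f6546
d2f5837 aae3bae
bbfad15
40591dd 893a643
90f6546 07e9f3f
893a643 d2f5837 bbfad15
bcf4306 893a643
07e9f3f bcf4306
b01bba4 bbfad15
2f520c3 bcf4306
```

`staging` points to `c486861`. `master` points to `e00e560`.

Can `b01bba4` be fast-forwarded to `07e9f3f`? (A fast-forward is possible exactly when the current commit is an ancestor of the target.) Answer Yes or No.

Yes

A fast-forward from b01bba4 to 07e9f3f is possible iff b01bba4 is an ancestor of 07e9f3f.
Ancestors of 07e9f3f: {07e9f3f, 893a643, aae3bae, b01bba4, bbfad15, bcf4306, d2f5837}.
b01bba4 is among them, so fast-forward is possible.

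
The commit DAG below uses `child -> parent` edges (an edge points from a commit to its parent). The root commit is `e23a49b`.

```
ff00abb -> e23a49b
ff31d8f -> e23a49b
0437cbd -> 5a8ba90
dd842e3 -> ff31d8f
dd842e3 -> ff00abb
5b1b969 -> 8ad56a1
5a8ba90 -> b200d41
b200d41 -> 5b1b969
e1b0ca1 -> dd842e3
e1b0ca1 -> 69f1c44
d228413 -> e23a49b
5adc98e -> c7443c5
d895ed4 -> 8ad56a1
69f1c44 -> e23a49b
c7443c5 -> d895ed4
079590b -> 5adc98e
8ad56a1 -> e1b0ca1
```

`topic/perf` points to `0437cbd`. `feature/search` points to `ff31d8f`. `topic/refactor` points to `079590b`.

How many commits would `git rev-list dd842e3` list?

Walking parent pointers from dd842e3: reachable set = {dd842e3, e23a49b, ff00abb, ff31d8f}.
That is 4 commits.

4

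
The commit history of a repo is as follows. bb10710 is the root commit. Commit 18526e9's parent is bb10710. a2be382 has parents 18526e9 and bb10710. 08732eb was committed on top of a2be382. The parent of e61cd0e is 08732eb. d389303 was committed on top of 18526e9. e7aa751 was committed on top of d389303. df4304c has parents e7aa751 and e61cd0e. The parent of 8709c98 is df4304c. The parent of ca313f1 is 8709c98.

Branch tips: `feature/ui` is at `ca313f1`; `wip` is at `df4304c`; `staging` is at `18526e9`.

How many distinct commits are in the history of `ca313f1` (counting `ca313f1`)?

10

Walking parent pointers from ca313f1: reachable set = {08732eb, 18526e9, 8709c98, a2be382, bb10710, ca313f1, d389303, df4304c, e61cd0e, e7aa751}.
That is 10 commits.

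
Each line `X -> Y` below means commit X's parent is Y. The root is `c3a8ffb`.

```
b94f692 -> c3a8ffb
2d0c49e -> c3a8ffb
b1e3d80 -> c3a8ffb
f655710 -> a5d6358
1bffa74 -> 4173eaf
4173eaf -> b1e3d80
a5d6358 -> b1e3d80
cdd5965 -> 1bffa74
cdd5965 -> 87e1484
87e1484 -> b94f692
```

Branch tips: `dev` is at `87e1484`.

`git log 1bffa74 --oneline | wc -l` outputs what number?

Walking parent pointers from 1bffa74: reachable set = {1bffa74, 4173eaf, b1e3d80, c3a8ffb}.
That is 4 commits.

4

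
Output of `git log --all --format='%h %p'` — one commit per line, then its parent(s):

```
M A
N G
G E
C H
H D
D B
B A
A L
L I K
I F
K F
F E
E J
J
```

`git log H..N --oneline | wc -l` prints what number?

2

Reachable from N: {E, G, J, N}.
Reachable from H: {A, B, D, E, F, H, I, J, K, L}.
In N's history but not H's: {G, N} — 2 commits.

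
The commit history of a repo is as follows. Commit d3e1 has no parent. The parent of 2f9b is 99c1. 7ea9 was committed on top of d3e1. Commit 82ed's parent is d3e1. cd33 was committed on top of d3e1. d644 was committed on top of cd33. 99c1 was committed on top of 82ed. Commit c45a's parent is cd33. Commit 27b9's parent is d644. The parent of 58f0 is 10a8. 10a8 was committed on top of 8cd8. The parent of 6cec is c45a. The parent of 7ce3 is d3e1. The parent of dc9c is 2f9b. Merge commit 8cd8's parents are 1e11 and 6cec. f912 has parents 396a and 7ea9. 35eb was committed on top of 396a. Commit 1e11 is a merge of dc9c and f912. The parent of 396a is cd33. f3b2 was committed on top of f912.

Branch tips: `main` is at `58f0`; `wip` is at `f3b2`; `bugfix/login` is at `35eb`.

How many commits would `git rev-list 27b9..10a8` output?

12

Reachable from 10a8: {10a8, 1e11, 2f9b, 396a, 6cec, 7ea9, 82ed, 8cd8, 99c1, c45a, cd33, d3e1, dc9c, f912}.
Reachable from 27b9: {27b9, cd33, d3e1, d644}.
In 10a8's history but not 27b9's: {10a8, 1e11, 2f9b, 396a, 6cec, 7ea9, 82ed, 8cd8, 99c1, c45a, dc9c, f912} — 12 commits.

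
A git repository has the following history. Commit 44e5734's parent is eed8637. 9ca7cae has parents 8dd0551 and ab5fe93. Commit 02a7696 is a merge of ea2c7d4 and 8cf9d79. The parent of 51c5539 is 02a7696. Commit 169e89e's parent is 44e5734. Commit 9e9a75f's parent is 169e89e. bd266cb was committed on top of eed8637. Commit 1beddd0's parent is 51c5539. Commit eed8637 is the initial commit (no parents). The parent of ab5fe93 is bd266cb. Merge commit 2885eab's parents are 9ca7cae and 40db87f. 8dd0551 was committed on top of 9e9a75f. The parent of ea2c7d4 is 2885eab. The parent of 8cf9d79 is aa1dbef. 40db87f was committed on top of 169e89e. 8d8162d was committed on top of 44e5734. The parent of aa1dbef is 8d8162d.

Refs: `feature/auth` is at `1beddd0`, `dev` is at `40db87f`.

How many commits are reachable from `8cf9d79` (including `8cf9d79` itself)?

Walking parent pointers from 8cf9d79: reachable set = {44e5734, 8cf9d79, 8d8162d, aa1dbef, eed8637}.
That is 5 commits.

5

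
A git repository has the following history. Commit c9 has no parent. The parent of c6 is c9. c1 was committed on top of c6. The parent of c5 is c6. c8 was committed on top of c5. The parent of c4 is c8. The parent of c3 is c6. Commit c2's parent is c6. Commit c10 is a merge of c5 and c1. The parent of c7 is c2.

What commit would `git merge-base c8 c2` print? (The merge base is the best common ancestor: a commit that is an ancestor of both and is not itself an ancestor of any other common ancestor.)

Ancestors of c8: {c5, c6, c8, c9}.
Ancestors of c2: {c2, c6, c9}.
Common ancestors: {c6, c9}.
Among these, c6 is not an ancestor of any other common ancestor — it is the merge base.

c6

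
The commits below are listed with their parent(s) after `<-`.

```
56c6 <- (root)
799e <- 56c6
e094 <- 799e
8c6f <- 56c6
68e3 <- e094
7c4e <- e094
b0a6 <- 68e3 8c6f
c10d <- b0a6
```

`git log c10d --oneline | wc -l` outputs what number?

Walking parent pointers from c10d: reachable set = {56c6, 68e3, 799e, 8c6f, b0a6, c10d, e094}.
That is 7 commits.

7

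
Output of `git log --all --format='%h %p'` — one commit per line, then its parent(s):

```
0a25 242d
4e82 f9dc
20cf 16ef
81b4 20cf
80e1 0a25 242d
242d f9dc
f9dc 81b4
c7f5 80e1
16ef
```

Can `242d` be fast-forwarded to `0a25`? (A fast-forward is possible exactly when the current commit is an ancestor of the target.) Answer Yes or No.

A fast-forward from 242d to 0a25 is possible iff 242d is an ancestor of 0a25.
Ancestors of 0a25: {0a25, 16ef, 20cf, 242d, 81b4, f9dc}.
242d is among them, so fast-forward is possible.

Yes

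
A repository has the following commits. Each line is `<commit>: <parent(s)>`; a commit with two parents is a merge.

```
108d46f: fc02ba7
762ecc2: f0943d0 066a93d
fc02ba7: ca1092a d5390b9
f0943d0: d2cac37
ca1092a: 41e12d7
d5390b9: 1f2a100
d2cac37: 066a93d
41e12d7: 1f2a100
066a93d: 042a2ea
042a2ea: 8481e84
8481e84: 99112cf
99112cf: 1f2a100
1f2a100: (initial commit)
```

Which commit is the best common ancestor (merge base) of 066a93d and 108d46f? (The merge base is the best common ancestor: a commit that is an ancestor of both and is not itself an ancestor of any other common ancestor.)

Ancestors of 066a93d: {042a2ea, 066a93d, 1f2a100, 8481e84, 99112cf}.
Ancestors of 108d46f: {108d46f, 1f2a100, 41e12d7, ca1092a, d5390b9, fc02ba7}.
Common ancestors: {1f2a100}.
The only common ancestor is 1f2a100, so it is the merge base.

1f2a100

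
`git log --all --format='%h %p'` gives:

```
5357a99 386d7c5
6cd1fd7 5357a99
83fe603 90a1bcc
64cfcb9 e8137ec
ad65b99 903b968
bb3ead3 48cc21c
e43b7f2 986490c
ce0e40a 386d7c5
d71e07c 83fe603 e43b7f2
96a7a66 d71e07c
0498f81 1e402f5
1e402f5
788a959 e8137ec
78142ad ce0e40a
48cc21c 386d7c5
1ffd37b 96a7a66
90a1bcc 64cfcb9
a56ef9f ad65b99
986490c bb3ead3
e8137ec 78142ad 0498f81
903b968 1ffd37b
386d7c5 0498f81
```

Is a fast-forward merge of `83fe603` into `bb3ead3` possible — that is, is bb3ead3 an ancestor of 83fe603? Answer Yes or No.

No

A fast-forward from bb3ead3 to 83fe603 is possible iff bb3ead3 is an ancestor of 83fe603.
Ancestors of 83fe603: {0498f81, 1e402f5, 386d7c5, 64cfcb9, 78142ad, 83fe603, 90a1bcc, ce0e40a, e8137ec}.
bb3ead3 is not among them, so fast-forward is not possible.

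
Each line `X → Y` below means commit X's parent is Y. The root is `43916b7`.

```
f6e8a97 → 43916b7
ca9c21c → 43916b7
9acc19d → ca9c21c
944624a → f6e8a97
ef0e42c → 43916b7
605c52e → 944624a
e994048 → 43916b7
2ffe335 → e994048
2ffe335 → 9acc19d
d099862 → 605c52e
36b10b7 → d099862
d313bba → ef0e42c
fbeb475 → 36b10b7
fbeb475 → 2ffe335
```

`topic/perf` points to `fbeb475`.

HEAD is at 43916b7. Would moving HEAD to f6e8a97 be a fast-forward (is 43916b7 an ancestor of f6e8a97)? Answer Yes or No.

A fast-forward from 43916b7 to f6e8a97 is possible iff 43916b7 is an ancestor of f6e8a97.
Ancestors of f6e8a97: {43916b7, f6e8a97}.
43916b7 is among them, so fast-forward is possible.

Yes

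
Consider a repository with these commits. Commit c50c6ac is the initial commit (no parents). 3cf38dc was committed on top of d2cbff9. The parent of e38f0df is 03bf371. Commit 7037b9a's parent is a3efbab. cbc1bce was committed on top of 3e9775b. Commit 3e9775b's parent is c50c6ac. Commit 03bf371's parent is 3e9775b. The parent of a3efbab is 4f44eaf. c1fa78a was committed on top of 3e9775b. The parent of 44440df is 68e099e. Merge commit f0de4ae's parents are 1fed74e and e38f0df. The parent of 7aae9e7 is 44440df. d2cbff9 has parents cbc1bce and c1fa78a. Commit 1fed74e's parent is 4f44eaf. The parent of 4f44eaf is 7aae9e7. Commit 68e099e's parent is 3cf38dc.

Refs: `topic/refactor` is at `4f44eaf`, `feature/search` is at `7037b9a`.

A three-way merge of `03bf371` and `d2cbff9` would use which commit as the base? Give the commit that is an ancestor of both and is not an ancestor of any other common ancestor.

3e9775b

Ancestors of 03bf371: {03bf371, 3e9775b, c50c6ac}.
Ancestors of d2cbff9: {3e9775b, c1fa78a, c50c6ac, cbc1bce, d2cbff9}.
Common ancestors: {3e9775b, c50c6ac}.
Among these, 3e9775b is not an ancestor of any other common ancestor — it is the merge base.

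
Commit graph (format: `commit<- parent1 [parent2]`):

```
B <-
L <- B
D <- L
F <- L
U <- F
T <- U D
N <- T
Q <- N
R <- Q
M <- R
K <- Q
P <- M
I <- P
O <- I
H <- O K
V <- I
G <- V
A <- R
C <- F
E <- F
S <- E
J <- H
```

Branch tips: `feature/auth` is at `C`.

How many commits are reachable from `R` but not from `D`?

Reachable from R: {B, D, F, L, N, Q, R, T, U}.
Reachable from D: {B, D, L}.
In R's history but not D's: {F, N, Q, R, T, U} — 6 commits.

6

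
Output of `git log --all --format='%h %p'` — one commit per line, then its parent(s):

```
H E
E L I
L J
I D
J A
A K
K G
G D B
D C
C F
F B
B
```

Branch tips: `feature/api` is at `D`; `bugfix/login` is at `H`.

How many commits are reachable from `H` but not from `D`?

Reachable from H: {A, B, C, D, E, F, G, H, I, J, K, L}.
Reachable from D: {B, C, D, F}.
In H's history but not D's: {A, E, G, H, I, J, K, L} — 8 commits.

8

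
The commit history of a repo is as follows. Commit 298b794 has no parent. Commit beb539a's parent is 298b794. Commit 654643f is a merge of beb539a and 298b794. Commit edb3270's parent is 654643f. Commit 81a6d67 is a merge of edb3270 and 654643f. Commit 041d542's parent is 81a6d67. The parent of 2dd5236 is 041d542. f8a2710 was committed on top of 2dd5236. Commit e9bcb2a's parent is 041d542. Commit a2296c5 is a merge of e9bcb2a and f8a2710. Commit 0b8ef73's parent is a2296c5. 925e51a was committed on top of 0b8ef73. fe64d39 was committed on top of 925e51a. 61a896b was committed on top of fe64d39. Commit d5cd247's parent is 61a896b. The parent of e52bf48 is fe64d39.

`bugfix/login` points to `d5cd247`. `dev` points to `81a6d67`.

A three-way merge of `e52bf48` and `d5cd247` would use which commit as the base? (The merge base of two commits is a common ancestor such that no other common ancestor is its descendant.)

fe64d39

Ancestors of e52bf48: {041d542, 0b8ef73, 298b794, 2dd5236, 654643f, 81a6d67, 925e51a, a2296c5, beb539a, e52bf48, e9bcb2a, edb3270, f8a2710, fe64d39}.
Ancestors of d5cd247: {041d542, 0b8ef73, 298b794, 2dd5236, 61a896b, 654643f, 81a6d67, 925e51a, a2296c5, beb539a, d5cd247, e9bcb2a, edb3270, f8a2710, fe64d39}.
Common ancestors: {041d542, 0b8ef73, 298b794, 2dd5236, 654643f, 81a6d67, 925e51a, a2296c5, beb539a, e9bcb2a, edb3270, f8a2710, fe64d39}.
Among these, fe64d39 is not an ancestor of any other common ancestor — it is the merge base.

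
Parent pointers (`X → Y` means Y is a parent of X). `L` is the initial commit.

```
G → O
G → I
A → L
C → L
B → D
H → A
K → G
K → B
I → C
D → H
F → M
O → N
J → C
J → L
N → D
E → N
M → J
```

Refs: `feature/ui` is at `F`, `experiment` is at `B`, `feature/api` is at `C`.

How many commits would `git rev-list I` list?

Walking parent pointers from I: reachable set = {C, I, L}.
That is 3 commits.

3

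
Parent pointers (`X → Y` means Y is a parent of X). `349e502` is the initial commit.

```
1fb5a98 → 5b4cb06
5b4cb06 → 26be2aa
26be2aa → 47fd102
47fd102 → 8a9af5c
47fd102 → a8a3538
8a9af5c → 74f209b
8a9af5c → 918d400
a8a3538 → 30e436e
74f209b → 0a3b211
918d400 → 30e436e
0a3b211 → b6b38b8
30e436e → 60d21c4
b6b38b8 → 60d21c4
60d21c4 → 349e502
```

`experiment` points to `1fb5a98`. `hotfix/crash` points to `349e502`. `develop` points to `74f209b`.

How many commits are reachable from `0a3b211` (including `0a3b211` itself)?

4

Walking parent pointers from 0a3b211: reachable set = {0a3b211, 349e502, 60d21c4, b6b38b8}.
That is 4 commits.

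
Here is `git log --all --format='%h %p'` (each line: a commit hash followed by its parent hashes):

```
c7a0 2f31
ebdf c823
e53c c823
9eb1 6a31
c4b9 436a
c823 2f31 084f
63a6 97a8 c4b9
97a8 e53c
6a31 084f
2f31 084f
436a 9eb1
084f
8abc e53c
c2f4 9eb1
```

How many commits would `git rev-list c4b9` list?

5

Walking parent pointers from c4b9: reachable set = {084f, 436a, 6a31, 9eb1, c4b9}.
That is 5 commits.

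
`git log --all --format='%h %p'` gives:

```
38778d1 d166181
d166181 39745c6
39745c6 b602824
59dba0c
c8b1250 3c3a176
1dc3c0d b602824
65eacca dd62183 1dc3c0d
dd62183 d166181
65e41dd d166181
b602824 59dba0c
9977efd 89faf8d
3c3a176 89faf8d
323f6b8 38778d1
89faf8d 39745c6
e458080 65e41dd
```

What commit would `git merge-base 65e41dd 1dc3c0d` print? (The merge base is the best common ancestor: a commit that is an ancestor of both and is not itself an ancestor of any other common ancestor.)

b602824

Ancestors of 65e41dd: {39745c6, 59dba0c, 65e41dd, b602824, d166181}.
Ancestors of 1dc3c0d: {1dc3c0d, 59dba0c, b602824}.
Common ancestors: {59dba0c, b602824}.
Among these, b602824 is not an ancestor of any other common ancestor — it is the merge base.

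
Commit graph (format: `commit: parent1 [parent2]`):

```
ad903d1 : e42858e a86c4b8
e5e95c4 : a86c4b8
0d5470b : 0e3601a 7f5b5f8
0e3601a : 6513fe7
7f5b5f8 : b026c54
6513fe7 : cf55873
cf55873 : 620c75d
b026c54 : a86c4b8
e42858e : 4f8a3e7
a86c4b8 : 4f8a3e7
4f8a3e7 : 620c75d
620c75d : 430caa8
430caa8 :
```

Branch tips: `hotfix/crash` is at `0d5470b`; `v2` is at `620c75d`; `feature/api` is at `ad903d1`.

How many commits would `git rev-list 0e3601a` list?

5

Walking parent pointers from 0e3601a: reachable set = {0e3601a, 430caa8, 620c75d, 6513fe7, cf55873}.
That is 5 commits.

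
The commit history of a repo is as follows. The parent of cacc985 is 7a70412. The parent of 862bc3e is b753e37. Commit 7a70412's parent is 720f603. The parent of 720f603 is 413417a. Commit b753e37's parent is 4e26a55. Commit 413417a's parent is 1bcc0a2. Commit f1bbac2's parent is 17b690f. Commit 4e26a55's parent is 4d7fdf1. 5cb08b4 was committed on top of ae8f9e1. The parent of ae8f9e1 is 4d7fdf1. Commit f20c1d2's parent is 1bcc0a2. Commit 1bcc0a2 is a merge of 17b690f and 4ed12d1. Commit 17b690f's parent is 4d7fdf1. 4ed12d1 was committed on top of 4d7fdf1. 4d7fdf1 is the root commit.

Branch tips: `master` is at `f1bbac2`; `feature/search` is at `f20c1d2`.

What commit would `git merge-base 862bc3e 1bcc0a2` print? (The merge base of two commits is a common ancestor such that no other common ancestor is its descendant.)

Ancestors of 862bc3e: {4d7fdf1, 4e26a55, 862bc3e, b753e37}.
Ancestors of 1bcc0a2: {17b690f, 1bcc0a2, 4d7fdf1, 4ed12d1}.
Common ancestors: {4d7fdf1}.
The only common ancestor is 4d7fdf1, so it is the merge base.

4d7fdf1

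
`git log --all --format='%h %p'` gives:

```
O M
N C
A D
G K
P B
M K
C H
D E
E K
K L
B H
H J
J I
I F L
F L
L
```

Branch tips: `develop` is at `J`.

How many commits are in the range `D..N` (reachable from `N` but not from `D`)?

Reachable from N: {C, F, H, I, J, L, N}.
Reachable from D: {D, E, K, L}.
In N's history but not D's: {C, F, H, I, J, N} — 6 commits.

6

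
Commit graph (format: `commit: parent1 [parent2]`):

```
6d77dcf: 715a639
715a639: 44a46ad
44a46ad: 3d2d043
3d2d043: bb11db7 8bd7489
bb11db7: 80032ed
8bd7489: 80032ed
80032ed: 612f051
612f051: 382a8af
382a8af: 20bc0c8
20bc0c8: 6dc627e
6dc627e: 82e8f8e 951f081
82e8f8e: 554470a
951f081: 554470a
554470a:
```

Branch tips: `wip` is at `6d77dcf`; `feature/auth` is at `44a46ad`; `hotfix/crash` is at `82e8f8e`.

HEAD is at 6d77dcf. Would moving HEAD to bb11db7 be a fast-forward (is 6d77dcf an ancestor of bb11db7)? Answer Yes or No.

No

A fast-forward from 6d77dcf to bb11db7 is possible iff 6d77dcf is an ancestor of bb11db7.
Ancestors of bb11db7: {20bc0c8, 382a8af, 554470a, 612f051, 6dc627e, 80032ed, 82e8f8e, 951f081, bb11db7}.
6d77dcf is not among them, so fast-forward is not possible.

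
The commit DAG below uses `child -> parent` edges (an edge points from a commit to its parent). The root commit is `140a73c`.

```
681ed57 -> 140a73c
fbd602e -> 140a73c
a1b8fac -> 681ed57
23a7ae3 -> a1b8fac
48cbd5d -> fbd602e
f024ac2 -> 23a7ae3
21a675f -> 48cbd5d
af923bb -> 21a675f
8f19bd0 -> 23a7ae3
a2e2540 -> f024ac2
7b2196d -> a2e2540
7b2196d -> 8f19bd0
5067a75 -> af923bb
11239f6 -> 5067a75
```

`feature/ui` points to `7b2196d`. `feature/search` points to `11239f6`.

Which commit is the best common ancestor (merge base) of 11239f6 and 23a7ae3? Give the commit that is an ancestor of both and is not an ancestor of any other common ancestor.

140a73c

Ancestors of 11239f6: {11239f6, 140a73c, 21a675f, 48cbd5d, 5067a75, af923bb, fbd602e}.
Ancestors of 23a7ae3: {140a73c, 23a7ae3, 681ed57, a1b8fac}.
Common ancestors: {140a73c}.
The only common ancestor is 140a73c, so it is the merge base.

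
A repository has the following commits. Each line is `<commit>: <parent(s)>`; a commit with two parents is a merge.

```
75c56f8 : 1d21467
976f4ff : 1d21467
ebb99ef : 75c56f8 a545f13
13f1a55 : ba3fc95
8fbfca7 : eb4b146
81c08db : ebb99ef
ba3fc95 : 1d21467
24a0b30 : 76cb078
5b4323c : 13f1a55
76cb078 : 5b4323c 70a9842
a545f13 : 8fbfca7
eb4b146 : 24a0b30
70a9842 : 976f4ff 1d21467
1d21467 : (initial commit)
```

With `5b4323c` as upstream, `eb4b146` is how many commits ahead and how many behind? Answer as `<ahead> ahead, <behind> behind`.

Reachable from eb4b146: {13f1a55, 1d21467, 24a0b30, 5b4323c, 70a9842, 76cb078, 976f4ff, ba3fc95, eb4b146}.
Reachable from 5b4323c: {13f1a55, 1d21467, 5b4323c, ba3fc95}.
Only in eb4b146's history (ahead): {24a0b30, 70a9842, 76cb078, 976f4ff, eb4b146} — 5.
Only in 5b4323c's history (behind): {} — 0.

5 ahead, 0 behind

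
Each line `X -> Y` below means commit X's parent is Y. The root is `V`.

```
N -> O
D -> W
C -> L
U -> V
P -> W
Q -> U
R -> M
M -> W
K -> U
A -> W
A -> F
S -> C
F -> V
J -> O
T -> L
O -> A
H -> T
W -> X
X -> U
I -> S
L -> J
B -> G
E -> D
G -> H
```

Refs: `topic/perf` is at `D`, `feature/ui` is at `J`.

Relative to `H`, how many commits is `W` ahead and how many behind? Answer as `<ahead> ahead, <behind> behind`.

Reachable from W: {U, V, W, X}.
Reachable from H: {A, F, H, J, L, O, T, U, V, W, X}.
Only in W's history (ahead): {} — 0.
Only in H's history (behind): {A, F, H, J, L, O, T} — 7.

0 ahead, 7 behind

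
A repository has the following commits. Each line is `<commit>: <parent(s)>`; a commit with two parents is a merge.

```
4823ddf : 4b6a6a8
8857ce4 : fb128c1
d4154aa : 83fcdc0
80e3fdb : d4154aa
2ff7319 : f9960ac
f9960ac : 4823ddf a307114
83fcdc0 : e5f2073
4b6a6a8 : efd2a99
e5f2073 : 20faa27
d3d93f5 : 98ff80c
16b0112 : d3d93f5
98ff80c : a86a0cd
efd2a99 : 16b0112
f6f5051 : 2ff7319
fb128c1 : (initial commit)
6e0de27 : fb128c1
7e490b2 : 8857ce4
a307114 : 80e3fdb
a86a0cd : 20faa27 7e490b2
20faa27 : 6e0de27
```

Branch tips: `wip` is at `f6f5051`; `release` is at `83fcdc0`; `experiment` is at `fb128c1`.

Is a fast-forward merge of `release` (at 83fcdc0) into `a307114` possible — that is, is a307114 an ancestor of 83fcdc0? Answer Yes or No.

No

A fast-forward from a307114 to 83fcdc0 is possible iff a307114 is an ancestor of 83fcdc0.
Ancestors of 83fcdc0: {20faa27, 6e0de27, 83fcdc0, e5f2073, fb128c1}.
a307114 is not among them, so fast-forward is not possible.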